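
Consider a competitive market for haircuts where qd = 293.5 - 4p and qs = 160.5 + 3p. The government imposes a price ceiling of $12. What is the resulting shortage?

Shortage = 49

Equilibrium price would be p* = 19, so the ceiling at 12 binds.
At p = 12: qd = 293.5 − 4(12) = 245.5, qs = 160.5 + 3(12) = 196.5.
Shortage = 245.5 − 196.5 = 49.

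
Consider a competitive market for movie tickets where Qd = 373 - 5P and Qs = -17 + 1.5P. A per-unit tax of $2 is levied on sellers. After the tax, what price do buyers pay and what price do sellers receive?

Pre-tax equilibrium: P* = 60, Q* = 73.
Tax on sellers shifts supply to Qs = -17 + 1.5(P − 2) = -20 + 1.5P.
373 - 5P = -20 + 1.5P gives buyer price Pb = 786/13; sellers receive Ps = 786/13 − 2 = 760/13.
New quantity: Q = 373 − 5(786/13) = 919/13.

Buyers pay 786/13, sellers receive 760/13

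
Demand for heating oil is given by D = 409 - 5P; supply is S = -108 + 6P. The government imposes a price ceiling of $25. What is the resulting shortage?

Shortage = 242

Equilibrium price would be P* = 47, so the ceiling at 25 binds.
At P = 25: D = 409 − 5(25) = 284, S = -108 + 6(25) = 42.
Shortage = 284 − 42 = 242.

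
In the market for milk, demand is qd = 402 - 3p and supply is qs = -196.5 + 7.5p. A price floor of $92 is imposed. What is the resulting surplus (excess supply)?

Equilibrium price would be p* = 57, so the floor at 92 binds.
At p = 92: qd = 126, qs = 493.5.
Surplus = 493.5 − 126 = 367.5.

Surplus = 367.5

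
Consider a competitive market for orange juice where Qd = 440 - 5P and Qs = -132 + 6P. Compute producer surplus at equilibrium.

Equilibrium: 440 - 5P = -132 + 6P gives P* = 52, Q* = 180.
Supply starts at P = 22 (where Qs = 0).
PS = ½(52 − 22)(180) = 2700.

Producer surplus = 2700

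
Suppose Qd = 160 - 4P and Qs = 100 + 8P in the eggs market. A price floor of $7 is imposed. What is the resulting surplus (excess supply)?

Equilibrium price would be P* = 5, so the floor at 7 binds.
At P = 7: Qd = 132, Qs = 156.
Surplus = 156 − 132 = 24.

Surplus = 24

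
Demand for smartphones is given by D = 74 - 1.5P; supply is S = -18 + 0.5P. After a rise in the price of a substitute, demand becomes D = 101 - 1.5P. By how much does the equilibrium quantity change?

ΔQ = 6.75

Original equilibrium: P* = 46, Q* = 5.
New equilibrium: 101 - 1.5P = -18 + 0.5P, so 119 = 2P and P' = 59.5; Q' = 101 − 1.5(59.5) = 11.75.
Change in quantity: 11.75 − 5 = 6.75.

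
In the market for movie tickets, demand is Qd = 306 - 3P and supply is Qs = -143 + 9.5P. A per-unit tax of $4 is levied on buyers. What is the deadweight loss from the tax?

Deadweight loss = 18.24

Pre-tax equilibrium: P* = 35.92, Q* = 198.24.
Tax on buyers shifts demand to Qd = 306 − 3(P + 4) = 294 - 3P.
294 - 3P = -143 + 9.5P gives seller price Ps = 34.96; buyers pay Pb = 34.96 + 4 = 38.96.
New quantity: Q = 306 − 3(38.96) = 189.12.
DWL = ½ × 4 × (198.24 − 189.12) = 18.24.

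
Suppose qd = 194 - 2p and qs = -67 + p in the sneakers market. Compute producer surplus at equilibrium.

Producer surplus = 200

Equilibrium: 194 - 2p = -67 + p gives p* = 87, q* = 20.
Supply starts at p = 67 (where qs = 0).
PS = ½(87 − 67)(20) = 200.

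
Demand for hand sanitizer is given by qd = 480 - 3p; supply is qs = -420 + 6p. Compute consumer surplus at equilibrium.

Equilibrium: 480 - 3p = -420 + 6p gives p* = 100, q* = 180.
Demand choke price (qd = 0): p = 160.
CS = ½(160 − 100)(180) = 5400.

Consumer surplus = 5400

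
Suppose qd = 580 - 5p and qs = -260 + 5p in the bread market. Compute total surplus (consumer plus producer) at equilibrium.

Equilibrium: 580 - 5p = -260 + 5p gives p* = 84, q* = 160.
Demand choke price: p = 116; supply starts at p = 52.
CS = ½(116 − 84)(160) = 2560; PS = ½(84 − 52)(160) = 2560.

Total surplus = 5120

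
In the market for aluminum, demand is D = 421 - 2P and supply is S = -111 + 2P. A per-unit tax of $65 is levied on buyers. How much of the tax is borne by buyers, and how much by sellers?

Pre-tax equilibrium: P* = 133, Q* = 155.
Tax on buyers shifts demand to D = 421 − 2(P + 65) = 291 - 2P.
291 - 2P = -111 + 2P gives seller price Ps = 100.5; buyers pay Pb = 100.5 + 65 = 165.5.
New quantity: Q = 421 − 2(165.5) = 90.
Buyer burden = 165.5 − 133 = 32.5; seller burden = 133 − 100.5 = 32.5.

Buyers bear $32.5, sellers bear $32.5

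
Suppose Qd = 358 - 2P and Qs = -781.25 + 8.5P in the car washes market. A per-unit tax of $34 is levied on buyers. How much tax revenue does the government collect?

Tax revenue = 61370/21

Pre-tax equilibrium: P* = 108.5, Q* = 141.
Tax on buyers shifts demand to Qd = 358 − 2(P + 34) = 290 - 2P.
290 - 2P = -781.25 + 8.5P gives seller price Ps = 4285/42; buyers pay Pb = 4285/42 + 34 = 5713/42.
New quantity: Q = 358 − 2(5713/42) = 1805/21.
Revenue = 34 × 1805/21 = 61370/21.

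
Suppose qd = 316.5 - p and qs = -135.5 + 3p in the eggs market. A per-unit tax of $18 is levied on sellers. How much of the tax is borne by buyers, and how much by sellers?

Buyers bear $13.5, sellers bear $4.5

Pre-tax equilibrium: p* = 113, q* = 203.5.
Tax on sellers shifts supply to qs = -135.5 + 3(p − 18) = -189.5 + 3p.
316.5 - p = -189.5 + 3p gives buyer price pb = 126.5; sellers receive ps = 126.5 − 18 = 108.5.
New quantity: q = 316.5 − 1(126.5) = 190.
Buyer burden = 126.5 − 113 = 13.5; seller burden = 113 − 108.5 = 4.5.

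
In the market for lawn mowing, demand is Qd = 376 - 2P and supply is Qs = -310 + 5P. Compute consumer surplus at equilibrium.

Equilibrium: 376 - 2P = -310 + 5P gives P* = 98, Q* = 180.
Demand choke price (Qd = 0): P = 188.
CS = ½(188 − 98)(180) = 8100.

Consumer surplus = 8100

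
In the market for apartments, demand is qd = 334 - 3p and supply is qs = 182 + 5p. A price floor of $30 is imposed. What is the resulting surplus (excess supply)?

Surplus = 88

Equilibrium price would be p* = 19, so the floor at 30 binds.
At p = 30: qd = 244, qs = 332.
Surplus = 332 − 244 = 88.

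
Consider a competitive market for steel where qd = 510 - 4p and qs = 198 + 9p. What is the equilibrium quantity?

Set qd = qs: 510 - 4p = 198 + 9p.
312 = 13p, so p* = 24.
q* = 510 − 4(24) = 414.

q* = 414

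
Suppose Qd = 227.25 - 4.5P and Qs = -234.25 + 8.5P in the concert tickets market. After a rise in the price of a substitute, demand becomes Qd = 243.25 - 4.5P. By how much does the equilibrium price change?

ΔP = 16/13

Original equilibrium: P* = 35.5, Q* = 67.5.
New equilibrium: 243.25 - 4.5P = -234.25 + 8.5P, so 477.5 = 13P and P' = 955/26; Q' = 243.25 − 4.5(955/26) = 2027/26.
Change in price: 955/26 − 35.5 = 16/13.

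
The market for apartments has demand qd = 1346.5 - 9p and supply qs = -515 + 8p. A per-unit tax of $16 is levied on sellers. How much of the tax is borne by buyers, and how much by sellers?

Pre-tax equilibrium: p* = 109.5, q* = 361.
Tax on sellers shifts supply to qs = -515 + 8(p − 16) = -643 + 8p.
1346.5 - 9p = -643 + 8p gives buyer price pb = 3979/34; sellers receive ps = 3979/34 − 16 = 3435/34.
New quantity: q = 1346.5 − 9(3979/34) = 4985/17.
Buyer burden = 3979/34 − 109.5 = 128/17; seller burden = 109.5 − 3435/34 = 144/17.

Buyers bear 128/17, sellers bear 144/17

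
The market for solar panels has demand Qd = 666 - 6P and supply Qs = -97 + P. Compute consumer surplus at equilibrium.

Equilibrium: 666 - 6P = -97 + P gives P* = 109, Q* = 12.
Demand choke price (Qd = 0): P = 111.
CS = ½(111 − 109)(12) = 12.

Consumer surplus = 12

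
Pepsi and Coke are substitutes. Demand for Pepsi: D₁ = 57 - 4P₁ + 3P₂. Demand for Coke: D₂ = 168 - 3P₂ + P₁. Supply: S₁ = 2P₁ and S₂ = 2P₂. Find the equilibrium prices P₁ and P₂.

Market 1: 57 - 4P₁ + 3P₂ = 2P₁ → 6P₁ - 3P₂ = 57.
Market 2: 5P₂ - P₁ = 168.
Eliminating P₂: 5×(1) + 3×(2) gives 27P₁ = 789, so P₁ = 263/9.
Back-substitute into (2): P₂ = (168 + 1×263/9) / 5 = 355/9.

P₁ = 263/9, P₂ = 355/9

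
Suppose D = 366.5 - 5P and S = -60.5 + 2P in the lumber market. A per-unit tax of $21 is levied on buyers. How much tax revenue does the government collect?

Pre-tax equilibrium: P* = 61, Q* = 61.5.
Tax on buyers shifts demand to D = 366.5 − 5(P + 21) = 261.5 - 5P.
261.5 - 5P = -60.5 + 2P gives seller price Ps = 46; buyers pay Pb = 46 + 21 = 67.
New quantity: Q = 366.5 − 5(67) = 31.5.
Revenue = 21 × 31.5 = 661.5.

Tax revenue = 661.5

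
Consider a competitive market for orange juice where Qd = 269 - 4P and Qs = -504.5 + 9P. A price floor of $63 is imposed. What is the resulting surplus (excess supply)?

Equilibrium price would be P* = 59.5, so the floor at 63 binds.
At P = 63: Qd = 17, Qs = 62.5.
Surplus = 62.5 − 17 = 45.5.

Surplus = 45.5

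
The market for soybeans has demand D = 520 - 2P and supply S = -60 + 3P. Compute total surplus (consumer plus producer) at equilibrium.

Equilibrium: 520 - 2P = -60 + 3P gives P* = 116, Q* = 288.
Demand choke price: P = 260; supply starts at P = 20.
CS = ½(260 − 116)(288) = 20736; PS = ½(116 − 20)(288) = 13824.

Total surplus = 34560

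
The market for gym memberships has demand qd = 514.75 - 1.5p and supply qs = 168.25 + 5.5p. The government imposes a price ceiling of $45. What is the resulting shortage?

Shortage = 31.5

Equilibrium price would be p* = 49.5, so the ceiling at 45 binds.
At p = 45: qd = 514.75 − 1.5(45) = 447.25, qs = 168.25 + 5.5(45) = 415.75.
Shortage = 447.25 − 415.75 = 31.5.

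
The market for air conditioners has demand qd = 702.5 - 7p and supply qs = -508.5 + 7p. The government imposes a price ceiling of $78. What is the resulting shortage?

Equilibrium price would be p* = 86.5, so the ceiling at 78 binds.
At p = 78: qd = 702.5 − 7(78) = 156.5, qs = -508.5 + 7(78) = 37.5.
Shortage = 156.5 − 37.5 = 119.

Shortage = 119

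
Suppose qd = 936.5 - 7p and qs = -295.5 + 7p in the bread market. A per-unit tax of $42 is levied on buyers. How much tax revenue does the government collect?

Pre-tax equilibrium: p* = 88, q* = 320.5.
Tax on buyers shifts demand to qd = 936.5 − 7(p + 42) = 642.5 - 7p.
642.5 - 7p = -295.5 + 7p gives seller price ps = 67; buyers pay pb = 67 + 42 = 109.
New quantity: q = 936.5 − 7(109) = 173.5.
Revenue = 42 × 173.5 = 7287.

Tax revenue = 7287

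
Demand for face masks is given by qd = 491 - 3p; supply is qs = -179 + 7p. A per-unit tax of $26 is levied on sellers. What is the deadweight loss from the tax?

Pre-tax equilibrium: p* = 67, q* = 290.
Tax on sellers shifts supply to qs = -179 + 7(p − 26) = -361 + 7p.
491 - 3p = -361 + 7p gives buyer price pb = 85.2; sellers receive ps = 85.2 − 26 = 59.2.
New quantity: q = 491 − 3(85.2) = 235.4.
DWL = ½ × 26 × (290 − 235.4) = 709.8.

Deadweight loss = 709.8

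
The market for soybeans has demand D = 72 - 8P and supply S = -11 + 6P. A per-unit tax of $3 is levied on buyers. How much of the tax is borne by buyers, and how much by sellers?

Buyers bear 9/7, sellers bear 12/7

Pre-tax equilibrium: P* = 83/14, Q* = 172/7.
Tax on buyers shifts demand to D = 72 − 8(P + 3) = 48 - 8P.
48 - 8P = -11 + 6P gives seller price Ps = 59/14; buyers pay Pb = 59/14 + 3 = 101/14.
New quantity: Q = 72 − 8(101/14) = 100/7.
Buyer burden = 101/14 − 83/14 = 9/7; seller burden = 83/14 − 59/14 = 12/7.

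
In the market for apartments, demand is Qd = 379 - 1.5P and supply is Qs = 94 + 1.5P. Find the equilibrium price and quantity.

P* = 95, Q* = 236.5

Set Qd = Qs: 379 - 1.5P = 94 + 1.5P.
285 = 3P, so P* = 95.
Q* = 379 − 1.5(95) = 236.5.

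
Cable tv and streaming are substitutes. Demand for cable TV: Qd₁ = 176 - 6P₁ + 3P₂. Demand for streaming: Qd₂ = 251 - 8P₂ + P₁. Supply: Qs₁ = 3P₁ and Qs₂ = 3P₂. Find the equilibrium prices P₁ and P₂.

Market 1: 176 - 6P₁ + 3P₂ = 3P₁ → 9P₁ - 3P₂ = 176.
Market 2: 11P₂ - P₁ = 251.
Eliminating P₂: 11×(1) + 3×(2) gives 96P₁ = 2689, so P₁ = 2689/96.
Back-substitute into (2): P₂ = (251 + 1×2689/96) / 11 = 2435/96.

P₁ = 2689/96, P₂ = 2435/96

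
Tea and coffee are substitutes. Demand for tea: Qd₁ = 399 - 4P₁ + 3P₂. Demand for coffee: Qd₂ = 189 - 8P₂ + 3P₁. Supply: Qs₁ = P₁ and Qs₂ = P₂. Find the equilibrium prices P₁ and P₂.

P₁ = 115.5, P₂ = 59.5

Market 1: 399 - 4P₁ + 3P₂ = P₁ → 5P₁ - 3P₂ = 399.
Market 2: 9P₂ - 3P₁ = 189.
Eliminating P₂: 9×(1) + 3×(2) gives 36P₁ = 4158, so P₁ = 115.5.
Back-substitute into (2): P₂ = (189 + 3×115.5) / 9 = 59.5.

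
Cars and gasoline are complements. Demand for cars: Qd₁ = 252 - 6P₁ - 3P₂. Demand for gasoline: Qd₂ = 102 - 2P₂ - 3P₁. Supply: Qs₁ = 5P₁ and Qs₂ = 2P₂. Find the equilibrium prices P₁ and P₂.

P₁ = 702/35, P₂ = 366/35

Market 1: 252 - 6P₁ - 3P₂ = 5P₁ → 11P₁ + 3P₂ = 252.
Market 2: 4P₂ + 3P₁ = 102.
Eliminating P₂: 4×(1) − 3×(2) gives 35P₁ = 702, so P₁ = 702/35.
Back-substitute into (2): P₂ = (102 − 3×702/35) / 4 = 366/35.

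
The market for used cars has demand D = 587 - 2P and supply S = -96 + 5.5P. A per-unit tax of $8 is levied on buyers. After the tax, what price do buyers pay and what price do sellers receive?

Pre-tax equilibrium: P* = 1366/15, Q* = 6073/15.
Tax on buyers shifts demand to D = 587 − 2(P + 8) = 571 - 2P.
571 - 2P = -96 + 5.5P gives seller price Ps = 1334/15; buyers pay Pb = 1334/15 + 8 = 1454/15.
New quantity: Q = 587 − 2(1454/15) = 5897/15.

Buyers pay 1454/15, sellers receive 1334/15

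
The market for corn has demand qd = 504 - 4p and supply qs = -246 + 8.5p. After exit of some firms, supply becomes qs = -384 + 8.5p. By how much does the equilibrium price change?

Original equilibrium: p* = 60, q* = 264.
New equilibrium: 504 - 4p = -384 + 8.5p, so 888 = 12.5p and p' = 71.04; q' = 504 − 4(71.04) = 219.84.
Change in price: 71.04 − 60 = 11.04.

Δp = 11.04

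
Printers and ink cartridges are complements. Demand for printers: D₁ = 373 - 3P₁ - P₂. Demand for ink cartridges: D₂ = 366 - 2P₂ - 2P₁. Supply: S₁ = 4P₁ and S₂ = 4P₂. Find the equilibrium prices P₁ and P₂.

Market 1: 373 - 3P₁ - P₂ = 4P₁ → 7P₁ + P₂ = 373.
Market 2: 6P₂ + 2P₁ = 366.
Eliminating P₂: 6×(1) − 1×(2) gives 40P₁ = 1872, so P₁ = 46.8.
Back-substitute into (2): P₂ = (366 − 2×46.8) / 6 = 45.4.

P₁ = 46.8, P₂ = 45.4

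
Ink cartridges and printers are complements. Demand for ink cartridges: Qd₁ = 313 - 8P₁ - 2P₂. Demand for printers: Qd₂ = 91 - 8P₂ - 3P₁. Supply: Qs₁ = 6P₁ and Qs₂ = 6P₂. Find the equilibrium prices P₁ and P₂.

P₁ = 420/19, P₂ = 67/38

Market 1: 313 - 8P₁ - 2P₂ = 6P₁ → 14P₁ + 2P₂ = 313.
Market 2: 14P₂ + 3P₁ = 91.
Eliminating P₂: 14×(1) − 2×(2) gives 190P₁ = 4200, so P₁ = 420/19.
Back-substitute into (2): P₂ = (91 − 3×420/19) / 14 = 67/38.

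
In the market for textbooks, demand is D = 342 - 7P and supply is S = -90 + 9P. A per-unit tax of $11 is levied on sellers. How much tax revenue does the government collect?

Tax revenue = 1206.5625

Pre-tax equilibrium: P* = 27, Q* = 153.
Tax on sellers shifts supply to S = -90 + 9(P − 11) = -189 + 9P.
342 - 7P = -189 + 9P gives buyer price Pb = 33.1875; sellers receive Ps = 33.1875 − 11 = 22.1875.
New quantity: Q = 342 − 7(33.1875) = 109.6875.
Revenue = 11 × 109.6875 = 1206.5625.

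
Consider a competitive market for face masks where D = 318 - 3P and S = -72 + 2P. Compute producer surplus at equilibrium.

Equilibrium: 318 - 3P = -72 + 2P gives P* = 78, Q* = 84.
Supply starts at P = 36 (where S = 0).
PS = ½(78 − 36)(84) = 1764.

Producer surplus = 1764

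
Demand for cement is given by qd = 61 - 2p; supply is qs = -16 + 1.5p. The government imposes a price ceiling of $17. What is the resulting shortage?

Shortage = 17.5

Equilibrium price would be p* = 22, so the ceiling at 17 binds.
At p = 17: qd = 61 − 2(17) = 27, qs = -16 + 1.5(17) = 9.5.
Shortage = 27 − 9.5 = 17.5.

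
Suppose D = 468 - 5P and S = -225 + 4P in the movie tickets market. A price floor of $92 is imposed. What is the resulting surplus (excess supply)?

Equilibrium price would be P* = 77, so the floor at 92 binds.
At P = 92: D = 8, S = 143.
Surplus = 143 − 8 = 135.

Surplus = 135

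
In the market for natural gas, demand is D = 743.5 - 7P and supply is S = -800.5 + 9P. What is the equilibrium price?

Set D = S: 743.5 - 7P = -800.5 + 9P.
1544 = 16P, so P* = 96.5.
Q* = 743.5 − 7(96.5) = 68.

P* = 96.5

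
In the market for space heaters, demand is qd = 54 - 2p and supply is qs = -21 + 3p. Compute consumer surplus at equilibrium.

Consumer surplus = 144

Equilibrium: 54 - 2p = -21 + 3p gives p* = 15, q* = 24.
Demand choke price (qd = 0): p = 27.
CS = ½(27 − 15)(24) = 144.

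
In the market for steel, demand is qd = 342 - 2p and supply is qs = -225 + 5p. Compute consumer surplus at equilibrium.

Equilibrium: 342 - 2p = -225 + 5p gives p* = 81, q* = 180.
Demand choke price (qd = 0): p = 171.
CS = ½(171 − 81)(180) = 8100.

Consumer surplus = 8100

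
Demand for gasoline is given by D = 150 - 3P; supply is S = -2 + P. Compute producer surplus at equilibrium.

Producer surplus = 648

Equilibrium: 150 - 3P = -2 + P gives P* = 38, Q* = 36.
Supply starts at P = 2 (where S = 0).
PS = ½(38 − 2)(36) = 648.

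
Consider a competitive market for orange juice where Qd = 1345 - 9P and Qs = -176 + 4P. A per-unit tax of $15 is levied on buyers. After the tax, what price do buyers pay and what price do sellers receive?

Buyers pay 1581/13, sellers receive 1386/13

Pre-tax equilibrium: P* = 117, Q* = 292.
Tax on buyers shifts demand to Qd = 1345 − 9(P + 15) = 1210 - 9P.
1210 - 9P = -176 + 4P gives seller price Ps = 1386/13; buyers pay Pb = 1386/13 + 15 = 1581/13.
New quantity: Q = 1345 − 9(1581/13) = 3256/13.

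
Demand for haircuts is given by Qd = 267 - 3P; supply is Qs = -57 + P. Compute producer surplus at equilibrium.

Producer surplus = 288

Equilibrium: 267 - 3P = -57 + P gives P* = 81, Q* = 24.
Supply starts at P = 57 (where Qs = 0).
PS = ½(81 − 57)(24) = 288.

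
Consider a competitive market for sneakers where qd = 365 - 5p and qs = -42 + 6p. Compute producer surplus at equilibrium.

Producer surplus = 2700

Equilibrium: 365 - 5p = -42 + 6p gives p* = 37, q* = 180.
Supply starts at p = 7 (where qs = 0).
PS = ½(37 − 7)(180) = 2700.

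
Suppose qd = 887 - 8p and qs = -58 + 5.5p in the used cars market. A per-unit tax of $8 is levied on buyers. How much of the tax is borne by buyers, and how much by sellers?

Buyers bear 88/27, sellers bear 128/27

Pre-tax equilibrium: p* = 70, q* = 327.
Tax on buyers shifts demand to qd = 887 − 8(p + 8) = 823 - 8p.
823 - 8p = -58 + 5.5p gives seller price ps = 1762/27; buyers pay pb = 1762/27 + 8 = 1978/27.
New quantity: q = 887 − 8(1978/27) = 8125/27.
Buyer burden = 1978/27 − 70 = 88/27; seller burden = 70 − 1762/27 = 128/27.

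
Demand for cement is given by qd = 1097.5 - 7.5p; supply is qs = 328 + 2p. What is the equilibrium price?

Set qd = qs: 1097.5 - 7.5p = 328 + 2p.
769.5 = 9.5p, so p* = 81.
q* = 1097.5 − 7.5(81) = 490.

p* = 81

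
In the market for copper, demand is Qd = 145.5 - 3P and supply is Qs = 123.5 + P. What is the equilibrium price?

Set Qd = Qs: 145.5 - 3P = 123.5 + P.
22 = 4P, so P* = 5.5.
Q* = 145.5 − 3(5.5) = 129.

P* = 5.5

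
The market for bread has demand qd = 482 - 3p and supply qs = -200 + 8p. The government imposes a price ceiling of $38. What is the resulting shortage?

Equilibrium price would be p* = 62, so the ceiling at 38 binds.
At p = 38: qd = 482 − 3(38) = 368, qs = -200 + 8(38) = 104.
Shortage = 368 − 104 = 264.

Shortage = 264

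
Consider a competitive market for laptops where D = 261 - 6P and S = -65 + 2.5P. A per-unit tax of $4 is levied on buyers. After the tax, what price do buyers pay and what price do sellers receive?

Pre-tax equilibrium: P* = 652/17, Q* = 525/17.
Tax on buyers shifts demand to D = 261 − 6(P + 4) = 237 - 6P.
237 - 6P = -65 + 2.5P gives seller price Ps = 604/17; buyers pay Pb = 604/17 + 4 = 672/17.
New quantity: Q = 261 − 6(672/17) = 405/17.

Buyers pay 672/17, sellers receive 604/17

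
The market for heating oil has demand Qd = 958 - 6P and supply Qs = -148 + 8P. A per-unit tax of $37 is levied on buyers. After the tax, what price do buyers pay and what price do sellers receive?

Buyers pay 701/7, sellers receive 442/7

Pre-tax equilibrium: P* = 79, Q* = 484.
Tax on buyers shifts demand to Qd = 958 − 6(P + 37) = 736 - 6P.
736 - 6P = -148 + 8P gives seller price Ps = 442/7; buyers pay Pb = 442/7 + 37 = 701/7.
New quantity: Q = 958 − 6(701/7) = 2500/7.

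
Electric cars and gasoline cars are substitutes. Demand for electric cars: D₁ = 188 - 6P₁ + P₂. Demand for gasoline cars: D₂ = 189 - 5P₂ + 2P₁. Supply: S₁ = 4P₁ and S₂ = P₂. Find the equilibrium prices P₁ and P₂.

Market 1: 188 - 6P₁ + P₂ = 4P₁ → 10P₁ - P₂ = 188.
Market 2: 6P₂ - 2P₁ = 189.
Eliminating P₂: 6×(1) + 1×(2) gives 58P₁ = 1317, so P₁ = 1317/58.
Back-substitute into (2): P₂ = (189 + 2×1317/58) / 6 = 1133/29.

P₁ = 1317/58, P₂ = 1133/29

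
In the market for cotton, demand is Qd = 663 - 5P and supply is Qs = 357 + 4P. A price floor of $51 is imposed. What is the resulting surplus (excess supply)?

Equilibrium price would be P* = 34, so the floor at 51 binds.
At P = 51: Qd = 408, Qs = 561.
Surplus = 561 − 408 = 153.

Surplus = 153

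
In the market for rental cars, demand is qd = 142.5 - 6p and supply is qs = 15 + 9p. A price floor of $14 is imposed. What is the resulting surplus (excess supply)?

Equilibrium price would be p* = 8.5, so the floor at 14 binds.
At p = 14: qd = 58.5, qs = 141.
Surplus = 141 − 58.5 = 82.5.

Surplus = 82.5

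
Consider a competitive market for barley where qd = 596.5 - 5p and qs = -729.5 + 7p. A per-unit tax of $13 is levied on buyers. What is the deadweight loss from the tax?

Pre-tax equilibrium: p* = 110.5, q* = 44.
Tax on buyers shifts demand to qd = 596.5 − 5(p + 13) = 531.5 - 5p.
531.5 - 5p = -729.5 + 7p gives seller price ps = 1261/12; buyers pay pb = 1261/12 + 13 = 1417/12.
New quantity: q = 596.5 − 5(1417/12) = 73/12.
DWL = ½ × 13 × (44 − 73/12) = 5915/24.

Deadweight loss = 5915/24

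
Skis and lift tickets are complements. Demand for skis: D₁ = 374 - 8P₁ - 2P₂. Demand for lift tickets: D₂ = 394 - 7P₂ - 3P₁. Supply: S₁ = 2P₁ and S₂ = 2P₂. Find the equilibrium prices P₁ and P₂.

P₁ = 1289/42, P₂ = 1409/42

Market 1: 374 - 8P₁ - 2P₂ = 2P₁ → 10P₁ + 2P₂ = 374.
Market 2: 9P₂ + 3P₁ = 394.
Eliminating P₂: 9×(1) − 2×(2) gives 84P₁ = 2578, so P₁ = 1289/42.
Back-substitute into (2): P₂ = (394 − 3×1289/42) / 9 = 1409/42.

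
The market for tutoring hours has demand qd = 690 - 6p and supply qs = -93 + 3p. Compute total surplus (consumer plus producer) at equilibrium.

Equilibrium: 690 - 6p = -93 + 3p gives p* = 87, q* = 168.
Demand choke price: p = 115; supply starts at p = 31.
CS = ½(115 − 87)(168) = 2352; PS = ½(87 − 31)(168) = 4704.

Total surplus = 7056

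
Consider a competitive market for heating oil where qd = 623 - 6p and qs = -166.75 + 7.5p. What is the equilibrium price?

Set qd = qs: 623 - 6p = -166.75 + 7.5p.
789.75 = 13.5p, so p* = 58.5.
q* = 623 − 6(58.5) = 272.

p* = 58.5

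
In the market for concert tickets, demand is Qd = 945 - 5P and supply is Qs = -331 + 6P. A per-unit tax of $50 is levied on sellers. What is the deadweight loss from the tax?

Pre-tax equilibrium: P* = 116, Q* = 365.
Tax on sellers shifts supply to Qs = -331 + 6(P − 50) = -631 + 6P.
945 - 5P = -631 + 6P gives buyer price Pb = 1576/11; sellers receive Ps = 1576/11 − 50 = 1026/11.
New quantity: Q = 945 − 5(1576/11) = 2515/11.
DWL = ½ × 50 × (365 − 2515/11) = 37500/11.

Deadweight loss = 37500/11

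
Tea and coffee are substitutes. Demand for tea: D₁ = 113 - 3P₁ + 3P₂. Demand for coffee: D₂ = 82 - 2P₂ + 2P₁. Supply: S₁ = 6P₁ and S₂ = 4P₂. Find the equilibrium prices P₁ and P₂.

Market 1: 113 - 3P₁ + 3P₂ = 6P₁ → 9P₁ - 3P₂ = 113.
Market 2: 6P₂ - 2P₁ = 82.
Eliminating P₂: 6×(1) + 3×(2) gives 48P₁ = 924, so P₁ = 19.25.
Back-substitute into (2): P₂ = (82 + 2×19.25) / 6 = 241/12.

P₁ = 19.25, P₂ = 241/12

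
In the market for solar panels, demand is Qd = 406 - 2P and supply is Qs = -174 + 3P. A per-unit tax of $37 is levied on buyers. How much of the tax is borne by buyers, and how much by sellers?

Buyers bear $22.2, sellers bear $14.8

Pre-tax equilibrium: P* = 116, Q* = 174.
Tax on buyers shifts demand to Qd = 406 − 2(P + 37) = 332 - 2P.
332 - 2P = -174 + 3P gives seller price Ps = 101.2; buyers pay Pb = 101.2 + 37 = 138.2.
New quantity: Q = 406 − 2(138.2) = 129.6.
Buyer burden = 138.2 − 116 = 22.2; seller burden = 116 − 101.2 = 14.8.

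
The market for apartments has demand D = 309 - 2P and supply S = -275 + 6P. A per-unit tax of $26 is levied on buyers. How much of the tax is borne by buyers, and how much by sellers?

Pre-tax equilibrium: P* = 73, Q* = 163.
Tax on buyers shifts demand to D = 309 − 2(P + 26) = 257 - 2P.
257 - 2P = -275 + 6P gives seller price Ps = 66.5; buyers pay Pb = 66.5 + 26 = 92.5.
New quantity: Q = 309 − 2(92.5) = 124.
Buyer burden = 92.5 − 73 = 19.5; seller burden = 73 − 66.5 = 6.5.

Buyers bear $19.5, sellers bear $6.5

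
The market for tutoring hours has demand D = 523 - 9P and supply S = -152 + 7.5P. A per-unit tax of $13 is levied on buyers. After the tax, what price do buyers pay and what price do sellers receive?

Buyers pay 515/11, sellers receive 372/11

Pre-tax equilibrium: P* = 450/11, Q* = 1703/11.
Tax on buyers shifts demand to D = 523 − 9(P + 13) = 406 - 9P.
406 - 9P = -152 + 7.5P gives seller price Ps = 372/11; buyers pay Pb = 372/11 + 13 = 515/11.
New quantity: Q = 523 − 9(515/11) = 1118/11.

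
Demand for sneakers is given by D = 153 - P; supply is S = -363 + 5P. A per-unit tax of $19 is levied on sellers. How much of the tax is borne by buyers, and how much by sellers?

Pre-tax equilibrium: P* = 86, Q* = 67.
Tax on sellers shifts supply to S = -363 + 5(P − 19) = -458 + 5P.
153 - P = -458 + 5P gives buyer price Pb = 611/6; sellers receive Ps = 611/6 − 19 = 497/6.
New quantity: Q = 153 − 1(611/6) = 307/6.
Buyer burden = 611/6 − 86 = 95/6; seller burden = 86 − 497/6 = 19/6.

Buyers bear 95/6, sellers bear 19/6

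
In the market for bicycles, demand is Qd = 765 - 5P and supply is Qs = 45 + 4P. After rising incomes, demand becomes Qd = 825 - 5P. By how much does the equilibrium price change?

Original equilibrium: P* = 80, Q* = 365.
New equilibrium: 825 - 5P = 45 + 4P, so 780 = 9P and P' = 260/3; Q' = 825 − 5(260/3) = 1175/3.
Change in price: 260/3 − 80 = 20/3.

ΔP = 20/3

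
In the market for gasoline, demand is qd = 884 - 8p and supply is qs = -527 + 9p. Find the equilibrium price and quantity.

Set qd = qs: 884 - 8p = -527 + 9p.
1411 = 17p, so p* = 83.
q* = 884 − 8(83) = 220.

p* = 83, q* = 220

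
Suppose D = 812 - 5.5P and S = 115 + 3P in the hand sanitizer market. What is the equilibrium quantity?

Set D = S: 812 - 5.5P = 115 + 3P.
697 = 8.5P, so P* = 82.
Q* = 812 − 5.5(82) = 361.

Q* = 361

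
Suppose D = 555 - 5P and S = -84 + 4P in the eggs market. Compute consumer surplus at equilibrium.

Consumer surplus = 4000

Equilibrium: 555 - 5P = -84 + 4P gives P* = 71, Q* = 200.
Demand choke price (D = 0): P = 111.
CS = ½(111 − 71)(200) = 4000.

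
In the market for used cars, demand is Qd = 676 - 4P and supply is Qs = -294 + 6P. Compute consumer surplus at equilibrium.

Equilibrium: 676 - 4P = -294 + 6P gives P* = 97, Q* = 288.
Demand choke price (Qd = 0): P = 169.
CS = ½(169 − 97)(288) = 10368.

Consumer surplus = 10368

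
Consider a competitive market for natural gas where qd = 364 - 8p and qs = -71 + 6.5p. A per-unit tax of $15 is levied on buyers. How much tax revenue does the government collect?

Pre-tax equilibrium: p* = 30, q* = 124.
Tax on buyers shifts demand to qd = 364 − 8(p + 15) = 244 - 8p.
244 - 8p = -71 + 6.5p gives seller price ps = 630/29; buyers pay pb = 630/29 + 15 = 1065/29.
New quantity: q = 364 − 8(1065/29) = 2036/29.
Revenue = 15 × 2036/29 = 30540/29.

Tax revenue = 30540/29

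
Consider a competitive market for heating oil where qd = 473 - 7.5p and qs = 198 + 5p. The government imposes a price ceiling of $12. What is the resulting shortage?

Shortage = 125

Equilibrium price would be p* = 22, so the ceiling at 12 binds.
At p = 12: qd = 473 − 7.5(12) = 383, qs = 198 + 5(12) = 258.
Shortage = 383 − 258 = 125.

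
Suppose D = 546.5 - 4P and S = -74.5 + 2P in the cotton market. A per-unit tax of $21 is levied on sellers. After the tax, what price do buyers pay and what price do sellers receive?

Buyers pay $110.5, sellers receive $89.5

Pre-tax equilibrium: P* = 103.5, Q* = 132.5.
Tax on sellers shifts supply to S = -74.5 + 2(P − 21) = -116.5 + 2P.
546.5 - 4P = -116.5 + 2P gives buyer price Pb = 110.5; sellers receive Ps = 110.5 − 21 = 89.5.
New quantity: Q = 546.5 − 4(110.5) = 104.5.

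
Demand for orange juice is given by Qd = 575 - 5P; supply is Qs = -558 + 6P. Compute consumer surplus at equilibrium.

Consumer surplus = 360

Equilibrium: 575 - 5P = -558 + 6P gives P* = 103, Q* = 60.
Demand choke price (Qd = 0): P = 115.
CS = ½(115 − 103)(60) = 360.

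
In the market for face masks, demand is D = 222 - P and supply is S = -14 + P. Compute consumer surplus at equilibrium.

Consumer surplus = 5408

Equilibrium: 222 - P = -14 + P gives P* = 118, Q* = 104.
Demand choke price (D = 0): P = 222.
CS = ½(222 − 118)(104) = 5408.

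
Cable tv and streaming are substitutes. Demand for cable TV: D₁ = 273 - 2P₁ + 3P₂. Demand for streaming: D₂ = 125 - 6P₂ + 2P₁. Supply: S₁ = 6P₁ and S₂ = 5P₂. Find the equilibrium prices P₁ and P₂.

Market 1: 273 - 2P₁ + 3P₂ = 6P₁ → 8P₁ - 3P₂ = 273.
Market 2: 11P₂ - 2P₁ = 125.
Eliminating P₂: 11×(1) + 3×(2) gives 82P₁ = 3378, so P₁ = 1689/41.
Back-substitute into (2): P₂ = (125 + 2×1689/41) / 11 = 773/41.

P₁ = 1689/41, P₂ = 773/41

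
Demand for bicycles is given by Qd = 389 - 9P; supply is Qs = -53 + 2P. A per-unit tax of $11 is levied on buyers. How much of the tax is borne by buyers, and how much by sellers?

Buyers bear $2, sellers bear $9

Pre-tax equilibrium: P* = 442/11, Q* = 301/11.
Tax on buyers shifts demand to Qd = 389 − 9(P + 11) = 290 - 9P.
290 - 9P = -53 + 2P gives seller price Ps = 343/11; buyers pay Pb = 343/11 + 11 = 464/11.
New quantity: Q = 389 − 9(464/11) = 103/11.
Buyer burden = 464/11 − 442/11 = 2; seller burden = 442/11 − 343/11 = 9.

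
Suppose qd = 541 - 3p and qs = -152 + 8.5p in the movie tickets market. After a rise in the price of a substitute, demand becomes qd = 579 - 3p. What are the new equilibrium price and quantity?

Original equilibrium: p* = 1386/23, q* = 8285/23.
New equilibrium: 579 - 3p = -152 + 8.5p, so 731 = 11.5p and p' = 1462/23; q' = 579 − 3(1462/23) = 8931/23.

p' = 1462/23, q' = 8931/23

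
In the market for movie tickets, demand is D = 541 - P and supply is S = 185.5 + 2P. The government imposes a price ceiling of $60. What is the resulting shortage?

Shortage = 175.5

Equilibrium price would be P* = 118.5, so the ceiling at 60 binds.
At P = 60: D = 541 − 1(60) = 481, S = 185.5 + 2(60) = 305.5.
Shortage = 481 − 305.5 = 175.5.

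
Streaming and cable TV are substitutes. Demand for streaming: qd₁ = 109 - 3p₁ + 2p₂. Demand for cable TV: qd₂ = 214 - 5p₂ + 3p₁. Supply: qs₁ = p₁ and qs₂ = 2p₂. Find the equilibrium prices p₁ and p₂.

Market 1: 109 - 3p₁ + 2p₂ = p₁ → 4p₁ - 2p₂ = 109.
Market 2: 7p₂ - 3p₁ = 214.
Eliminating p₂: 7×(1) + 2×(2) gives 22p₁ = 1191, so p₁ = 1191/22.
Back-substitute into (2): p₂ = (214 + 3×1191/22) / 7 = 1183/22.

p₁ = 1191/22, p₂ = 1183/22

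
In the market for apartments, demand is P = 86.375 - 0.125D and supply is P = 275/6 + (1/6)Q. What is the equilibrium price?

Set the two price expressions equal: 86.375 - 0.125Q = 275/6 + (1/6)Q.
973/24 = (7/24)Q, so Q* = 139.
P* = 86.375 − (0.125)(139) = 69.

P* = 69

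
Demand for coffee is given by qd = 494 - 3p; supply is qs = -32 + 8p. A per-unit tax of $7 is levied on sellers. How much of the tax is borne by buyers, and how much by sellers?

Buyers bear 56/11, sellers bear 21/11

Pre-tax equilibrium: p* = 526/11, q* = 3856/11.
Tax on sellers shifts supply to qs = -32 + 8(p − 7) = -88 + 8p.
494 - 3p = -88 + 8p gives buyer price pb = 582/11; sellers receive ps = 582/11 − 7 = 505/11.
New quantity: q = 494 − 3(582/11) = 3688/11.
Buyer burden = 582/11 − 526/11 = 56/11; seller burden = 526/11 − 505/11 = 21/11.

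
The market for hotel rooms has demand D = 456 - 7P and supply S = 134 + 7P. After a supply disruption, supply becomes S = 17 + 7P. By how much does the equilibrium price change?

Original equilibrium: P* = 23, Q* = 295.
New equilibrium: 456 - 7P = 17 + 7P, so 439 = 14P and P' = 439/14; Q' = 456 − 7(439/14) = 236.5.
Change in price: 439/14 − 23 = 117/14.

ΔP = 117/14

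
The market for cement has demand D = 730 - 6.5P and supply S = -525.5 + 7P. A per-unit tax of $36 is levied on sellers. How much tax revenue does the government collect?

Pre-tax equilibrium: P* = 93, Q* = 125.5.
Tax on sellers shifts supply to S = -525.5 + 7(P − 36) = -777.5 + 7P.
730 - 6.5P = -777.5 + 7P gives buyer price Pb = 335/3; sellers receive Ps = 335/3 − 36 = 227/3.
New quantity: Q = 730 − 6.5(335/3) = 25/6.
Revenue = 36 × 25/6 = 150.

Tax revenue = 150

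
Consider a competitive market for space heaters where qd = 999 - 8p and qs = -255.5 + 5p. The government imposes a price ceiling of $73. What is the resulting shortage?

Equilibrium price would be p* = 96.5, so the ceiling at 73 binds.
At p = 73: qd = 999 − 8(73) = 415, qs = -255.5 + 5(73) = 109.5.
Shortage = 415 − 109.5 = 305.5.

Shortage = 305.5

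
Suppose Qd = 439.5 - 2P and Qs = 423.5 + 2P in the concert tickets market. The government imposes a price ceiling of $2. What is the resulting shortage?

Equilibrium price would be P* = 4, so the ceiling at 2 binds.
At P = 2: Qd = 439.5 − 2(2) = 435.5, Qs = 423.5 + 2(2) = 427.5.
Shortage = 435.5 − 427.5 = 8.

Shortage = 8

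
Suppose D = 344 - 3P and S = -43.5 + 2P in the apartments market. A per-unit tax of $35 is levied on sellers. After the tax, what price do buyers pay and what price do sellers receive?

Pre-tax equilibrium: P* = 77.5, Q* = 111.5.
Tax on sellers shifts supply to S = -43.5 + 2(P − 35) = -113.5 + 2P.
344 - 3P = -113.5 + 2P gives buyer price Pb = 91.5; sellers receive Ps = 91.5 − 35 = 56.5.
New quantity: Q = 344 − 3(91.5) = 69.5.

Buyers pay $91.5, sellers receive $56.5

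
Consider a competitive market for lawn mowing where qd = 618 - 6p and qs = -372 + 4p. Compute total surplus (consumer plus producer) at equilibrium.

Equilibrium: 618 - 6p = -372 + 4p gives p* = 99, q* = 24.
Demand choke price: p = 103; supply starts at p = 93.
CS = ½(103 − 99)(24) = 48; PS = ½(99 − 93)(24) = 72.

Total surplus = 120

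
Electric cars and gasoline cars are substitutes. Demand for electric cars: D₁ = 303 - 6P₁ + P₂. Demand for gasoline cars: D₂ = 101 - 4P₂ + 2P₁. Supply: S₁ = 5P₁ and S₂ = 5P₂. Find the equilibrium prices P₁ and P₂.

Market 1: 303 - 6P₁ + P₂ = 5P₁ → 11P₁ - P₂ = 303.
Market 2: 9P₂ - 2P₁ = 101.
Eliminating P₂: 9×(1) + 1×(2) gives 97P₁ = 2828, so P₁ = 2828/97.
Back-substitute into (2): P₂ = (101 + 2×2828/97) / 9 = 1717/97.

P₁ = 2828/97, P₂ = 1717/97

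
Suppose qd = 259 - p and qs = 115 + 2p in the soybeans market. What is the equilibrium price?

Set qd = qs: 259 - p = 115 + 2p.
144 = 3p, so p* = 48.
q* = 259 − 1(48) = 211.

p* = 48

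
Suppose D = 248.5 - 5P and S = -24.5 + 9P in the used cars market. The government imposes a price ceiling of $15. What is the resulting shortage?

Equilibrium price would be P* = 19.5, so the ceiling at 15 binds.
At P = 15: D = 248.5 − 5(15) = 173.5, S = -24.5 + 9(15) = 110.5.
Shortage = 173.5 − 110.5 = 63.

Shortage = 63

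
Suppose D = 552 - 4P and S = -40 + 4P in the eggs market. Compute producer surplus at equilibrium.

Producer surplus = 8192

Equilibrium: 552 - 4P = -40 + 4P gives P* = 74, Q* = 256.
Supply starts at P = 10 (where S = 0).
PS = ½(74 − 10)(256) = 8192.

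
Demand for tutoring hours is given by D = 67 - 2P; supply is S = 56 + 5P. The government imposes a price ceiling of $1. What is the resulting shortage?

Equilibrium price would be P* = 11/7, so the ceiling at 1 binds.
At P = 1: D = 67 − 2(1) = 65, S = 56 + 5(1) = 61.
Shortage = 65 − 61 = 4.

Shortage = 4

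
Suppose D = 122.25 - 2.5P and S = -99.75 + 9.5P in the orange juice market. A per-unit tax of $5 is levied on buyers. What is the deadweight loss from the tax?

Pre-tax equilibrium: P* = 18.5, Q* = 76.
Tax on buyers shifts demand to D = 122.25 − 2.5(P + 5) = 109.75 - 2.5P.
109.75 - 2.5P = -99.75 + 9.5P gives seller price Ps = 419/24; buyers pay Pb = 419/24 + 5 = 539/24.
New quantity: Q = 122.25 − 2.5(539/24) = 3173/48.
DWL = ½ × 5 × (76 − 3173/48) = 2375/96.

Deadweight loss = 2375/96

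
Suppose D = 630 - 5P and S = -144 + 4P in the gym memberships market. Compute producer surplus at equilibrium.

Equilibrium: 630 - 5P = -144 + 4P gives P* = 86, Q* = 200.
Supply starts at P = 36 (where S = 0).
PS = ½(86 − 36)(200) = 5000.

Producer surplus = 5000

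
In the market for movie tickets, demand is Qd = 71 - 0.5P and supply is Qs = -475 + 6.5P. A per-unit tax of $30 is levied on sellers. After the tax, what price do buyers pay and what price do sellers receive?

Buyers pay 741/7, sellers receive 531/7

Pre-tax equilibrium: P* = 78, Q* = 32.
Tax on sellers shifts supply to Qs = -475 + 6.5(P − 30) = -670 + 6.5P.
71 - 0.5P = -670 + 6.5P gives buyer price Pb = 741/7; sellers receive Ps = 741/7 − 30 = 531/7.
New quantity: Q = 71 − 0.5(741/7) = 253/14.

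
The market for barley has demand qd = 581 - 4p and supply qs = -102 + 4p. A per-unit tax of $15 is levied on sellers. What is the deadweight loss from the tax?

Pre-tax equilibrium: p* = 85.375, q* = 239.5.
Tax on sellers shifts supply to qs = -102 + 4(p − 15) = -162 + 4p.
581 - 4p = -162 + 4p gives buyer price pb = 92.875; sellers receive ps = 92.875 − 15 = 77.875.
New quantity: q = 581 − 4(92.875) = 209.5.
DWL = ½ × 15 × (239.5 − 209.5) = 225.

Deadweight loss = 225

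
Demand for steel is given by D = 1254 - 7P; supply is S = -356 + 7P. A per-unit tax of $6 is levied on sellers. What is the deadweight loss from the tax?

Deadweight loss = 63

Pre-tax equilibrium: P* = 115, Q* = 449.
Tax on sellers shifts supply to S = -356 + 7(P − 6) = -398 + 7P.
1254 - 7P = -398 + 7P gives buyer price Pb = 118; sellers receive Ps = 118 − 6 = 112.
New quantity: Q = 1254 − 7(118) = 428.
DWL = ½ × 6 × (449 − 428) = 63.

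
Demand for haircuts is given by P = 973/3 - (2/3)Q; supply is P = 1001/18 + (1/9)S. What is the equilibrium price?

P* = 94

Set the two price expressions equal: 973/3 - (2/3)Q = 1001/18 + (1/9)Q.
4837/18 = (7/9)Q, so Q* = 345.5.
P* = 973/3 − (2/3)(345.5) = 94.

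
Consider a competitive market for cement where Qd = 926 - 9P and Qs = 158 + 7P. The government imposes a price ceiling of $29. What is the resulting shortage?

Shortage = 304

Equilibrium price would be P* = 48, so the ceiling at 29 binds.
At P = 29: Qd = 926 − 9(29) = 665, Qs = 158 + 7(29) = 361.
Shortage = 665 − 361 = 304.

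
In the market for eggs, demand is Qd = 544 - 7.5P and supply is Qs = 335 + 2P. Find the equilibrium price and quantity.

P* = 22, Q* = 379

Set Qd = Qs: 544 - 7.5P = 335 + 2P.
209 = 9.5P, so P* = 22.
Q* = 544 − 7.5(22) = 379.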